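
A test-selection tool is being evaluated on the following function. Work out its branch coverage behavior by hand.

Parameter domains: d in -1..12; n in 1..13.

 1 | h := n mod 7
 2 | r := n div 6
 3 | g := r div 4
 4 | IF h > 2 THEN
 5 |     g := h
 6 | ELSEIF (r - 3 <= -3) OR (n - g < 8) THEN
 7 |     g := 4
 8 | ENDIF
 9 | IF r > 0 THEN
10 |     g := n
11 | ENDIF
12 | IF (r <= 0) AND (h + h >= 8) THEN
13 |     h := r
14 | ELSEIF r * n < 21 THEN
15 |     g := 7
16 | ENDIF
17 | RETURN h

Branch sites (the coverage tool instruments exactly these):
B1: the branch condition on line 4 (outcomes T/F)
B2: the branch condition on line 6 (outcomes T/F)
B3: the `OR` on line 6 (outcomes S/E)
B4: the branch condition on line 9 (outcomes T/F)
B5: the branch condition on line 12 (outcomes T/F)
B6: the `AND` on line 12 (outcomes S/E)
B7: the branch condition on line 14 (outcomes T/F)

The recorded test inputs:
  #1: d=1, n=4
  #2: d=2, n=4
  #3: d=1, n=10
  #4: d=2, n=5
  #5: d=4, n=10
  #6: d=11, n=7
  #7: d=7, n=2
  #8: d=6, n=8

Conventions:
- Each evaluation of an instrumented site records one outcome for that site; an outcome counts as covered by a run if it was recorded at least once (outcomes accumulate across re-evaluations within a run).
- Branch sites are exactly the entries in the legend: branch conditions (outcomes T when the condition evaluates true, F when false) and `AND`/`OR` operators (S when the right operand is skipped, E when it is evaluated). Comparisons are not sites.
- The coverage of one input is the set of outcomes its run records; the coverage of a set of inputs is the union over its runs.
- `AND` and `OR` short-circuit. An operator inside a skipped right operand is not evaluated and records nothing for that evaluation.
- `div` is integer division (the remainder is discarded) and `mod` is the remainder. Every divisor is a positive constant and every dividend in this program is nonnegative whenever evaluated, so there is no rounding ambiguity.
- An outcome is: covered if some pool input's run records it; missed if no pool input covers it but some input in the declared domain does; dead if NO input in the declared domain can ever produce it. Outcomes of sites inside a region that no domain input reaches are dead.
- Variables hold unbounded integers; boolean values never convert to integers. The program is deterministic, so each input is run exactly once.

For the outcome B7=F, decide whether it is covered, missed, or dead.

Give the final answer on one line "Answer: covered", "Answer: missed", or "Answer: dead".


no pool input records B7=F
but domain input (d=-1, n=12) does record it -> reachable, so missed
Answer: missed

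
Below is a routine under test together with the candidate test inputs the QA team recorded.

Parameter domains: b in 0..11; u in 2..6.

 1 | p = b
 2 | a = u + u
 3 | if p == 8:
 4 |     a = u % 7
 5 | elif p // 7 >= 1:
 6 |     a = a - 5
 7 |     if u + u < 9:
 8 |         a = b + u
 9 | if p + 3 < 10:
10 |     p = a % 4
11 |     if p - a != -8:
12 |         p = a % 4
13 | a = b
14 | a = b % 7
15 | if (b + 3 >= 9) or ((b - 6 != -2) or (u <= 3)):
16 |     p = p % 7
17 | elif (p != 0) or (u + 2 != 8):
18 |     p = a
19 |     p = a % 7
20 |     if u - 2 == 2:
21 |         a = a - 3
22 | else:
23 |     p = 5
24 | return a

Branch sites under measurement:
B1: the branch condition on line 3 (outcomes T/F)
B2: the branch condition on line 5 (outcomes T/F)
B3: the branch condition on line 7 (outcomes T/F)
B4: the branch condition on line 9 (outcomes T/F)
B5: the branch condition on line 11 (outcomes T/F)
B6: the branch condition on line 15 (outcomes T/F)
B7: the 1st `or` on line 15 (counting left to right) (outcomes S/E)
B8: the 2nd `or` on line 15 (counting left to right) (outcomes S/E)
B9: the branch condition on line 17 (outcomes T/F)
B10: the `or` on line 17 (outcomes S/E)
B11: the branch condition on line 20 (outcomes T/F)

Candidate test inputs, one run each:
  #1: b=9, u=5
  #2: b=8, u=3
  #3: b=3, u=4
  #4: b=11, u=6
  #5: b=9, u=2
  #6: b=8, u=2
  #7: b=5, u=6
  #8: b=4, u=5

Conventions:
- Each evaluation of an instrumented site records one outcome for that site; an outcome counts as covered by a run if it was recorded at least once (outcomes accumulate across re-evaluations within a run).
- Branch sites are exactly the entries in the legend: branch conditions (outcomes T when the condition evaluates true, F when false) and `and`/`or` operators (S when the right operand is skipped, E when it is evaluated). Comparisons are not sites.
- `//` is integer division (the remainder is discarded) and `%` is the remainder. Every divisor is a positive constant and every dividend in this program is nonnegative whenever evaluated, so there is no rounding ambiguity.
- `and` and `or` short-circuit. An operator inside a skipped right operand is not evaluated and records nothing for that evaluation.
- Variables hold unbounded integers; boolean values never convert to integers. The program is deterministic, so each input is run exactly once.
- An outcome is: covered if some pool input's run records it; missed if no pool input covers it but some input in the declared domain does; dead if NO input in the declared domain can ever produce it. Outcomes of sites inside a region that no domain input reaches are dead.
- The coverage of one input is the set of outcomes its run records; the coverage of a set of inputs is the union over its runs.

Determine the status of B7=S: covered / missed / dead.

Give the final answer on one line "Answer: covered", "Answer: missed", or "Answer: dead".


B7=S is recorded by pool input(s) 1, 2, 4, 5, 6 -> covered
Answer: covered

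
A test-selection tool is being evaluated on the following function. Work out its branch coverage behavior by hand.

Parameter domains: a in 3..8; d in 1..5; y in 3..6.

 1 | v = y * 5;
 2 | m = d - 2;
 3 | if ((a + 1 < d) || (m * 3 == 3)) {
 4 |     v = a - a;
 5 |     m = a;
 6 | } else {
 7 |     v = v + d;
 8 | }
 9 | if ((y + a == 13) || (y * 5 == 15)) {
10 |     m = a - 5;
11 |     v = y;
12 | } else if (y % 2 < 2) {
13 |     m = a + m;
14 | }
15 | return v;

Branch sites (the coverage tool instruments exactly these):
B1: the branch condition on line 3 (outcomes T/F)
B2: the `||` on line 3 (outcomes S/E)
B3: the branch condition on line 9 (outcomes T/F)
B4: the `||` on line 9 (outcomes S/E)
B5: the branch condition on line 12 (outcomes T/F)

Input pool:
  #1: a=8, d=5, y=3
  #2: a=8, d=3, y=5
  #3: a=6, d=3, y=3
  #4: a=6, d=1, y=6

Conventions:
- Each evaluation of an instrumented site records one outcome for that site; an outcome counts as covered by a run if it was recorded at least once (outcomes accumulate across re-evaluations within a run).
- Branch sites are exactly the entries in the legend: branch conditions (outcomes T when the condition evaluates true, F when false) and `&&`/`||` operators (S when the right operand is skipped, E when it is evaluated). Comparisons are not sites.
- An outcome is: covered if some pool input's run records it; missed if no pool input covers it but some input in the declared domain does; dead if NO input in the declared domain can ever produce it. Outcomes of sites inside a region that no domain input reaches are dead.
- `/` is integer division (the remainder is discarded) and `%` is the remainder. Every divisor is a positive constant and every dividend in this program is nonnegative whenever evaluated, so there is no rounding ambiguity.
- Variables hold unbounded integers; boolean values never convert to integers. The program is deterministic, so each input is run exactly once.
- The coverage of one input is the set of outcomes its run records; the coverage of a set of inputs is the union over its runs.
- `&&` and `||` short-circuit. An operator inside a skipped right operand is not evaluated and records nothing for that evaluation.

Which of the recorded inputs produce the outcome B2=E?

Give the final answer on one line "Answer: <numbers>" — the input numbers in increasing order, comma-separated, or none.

input #1 (a=8, d=5, y=3): covers B2=E
input #2 (a=8, d=3, y=5): covers B2=E
input #3 (a=6, d=3, y=3): covers B2=E
input #4 (a=6, d=1, y=6): covers B2=E

Answer: 1, 2, 3, 4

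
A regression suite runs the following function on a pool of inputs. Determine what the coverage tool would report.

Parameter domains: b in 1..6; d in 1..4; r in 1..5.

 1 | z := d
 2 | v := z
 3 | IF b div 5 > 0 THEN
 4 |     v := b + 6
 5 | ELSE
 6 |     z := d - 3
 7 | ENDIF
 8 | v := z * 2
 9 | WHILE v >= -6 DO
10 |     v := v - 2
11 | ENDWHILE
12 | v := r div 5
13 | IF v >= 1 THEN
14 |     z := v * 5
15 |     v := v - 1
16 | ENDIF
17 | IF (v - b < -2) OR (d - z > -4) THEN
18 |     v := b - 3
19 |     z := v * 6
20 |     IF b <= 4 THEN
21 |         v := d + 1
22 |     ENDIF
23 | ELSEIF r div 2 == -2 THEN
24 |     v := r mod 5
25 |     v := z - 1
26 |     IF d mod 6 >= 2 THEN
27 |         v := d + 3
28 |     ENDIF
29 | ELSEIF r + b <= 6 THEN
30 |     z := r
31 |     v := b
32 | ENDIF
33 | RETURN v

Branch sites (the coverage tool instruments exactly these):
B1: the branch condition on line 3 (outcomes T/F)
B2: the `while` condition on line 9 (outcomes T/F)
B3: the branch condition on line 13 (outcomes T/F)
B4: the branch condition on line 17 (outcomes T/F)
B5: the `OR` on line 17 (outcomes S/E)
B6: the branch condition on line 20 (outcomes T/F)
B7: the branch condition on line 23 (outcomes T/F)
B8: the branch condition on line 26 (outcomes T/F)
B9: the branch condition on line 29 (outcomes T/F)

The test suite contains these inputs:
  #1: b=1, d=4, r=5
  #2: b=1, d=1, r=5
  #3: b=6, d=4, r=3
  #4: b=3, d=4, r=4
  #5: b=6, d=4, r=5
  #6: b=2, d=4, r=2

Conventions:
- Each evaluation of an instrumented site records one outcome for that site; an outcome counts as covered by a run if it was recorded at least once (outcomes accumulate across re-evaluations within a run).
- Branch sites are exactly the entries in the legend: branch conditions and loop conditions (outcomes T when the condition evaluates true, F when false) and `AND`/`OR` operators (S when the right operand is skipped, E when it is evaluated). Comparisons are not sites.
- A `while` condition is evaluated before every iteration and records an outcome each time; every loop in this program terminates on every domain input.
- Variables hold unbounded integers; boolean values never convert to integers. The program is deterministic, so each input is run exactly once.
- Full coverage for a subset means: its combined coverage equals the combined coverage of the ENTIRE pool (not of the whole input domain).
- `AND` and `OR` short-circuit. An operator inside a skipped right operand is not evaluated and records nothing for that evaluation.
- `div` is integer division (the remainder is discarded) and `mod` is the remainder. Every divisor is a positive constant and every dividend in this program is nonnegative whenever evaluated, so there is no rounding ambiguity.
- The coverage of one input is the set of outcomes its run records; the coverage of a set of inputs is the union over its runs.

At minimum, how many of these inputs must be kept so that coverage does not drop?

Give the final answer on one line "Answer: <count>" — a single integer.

#1 (b=1, d=4, r=5) -> B1->F, B2->T, B2->T, B2->T, B2->T, B2->T, B2->F, B3->T, B5->E, B4->T, B6->T; covered: B1=F, B2=T, B2=F, B3=T, B4=T, B5=E, B6=T
#2 (b=1, d=1, r=5) -> B1->F, B2->T, B2->T, B2->F, B3->T, B5->E, B4->F, B7->F, B9->T; covered: B1=F, B2=T, B2=F, B3=T, B4=F, B5=E, B7=F, B9=T
#3 (b=6, d=4, r=3) -> B1->T, B2->T, B2->T, B2->T, B2->T, B2->T, B2->T, B2->T, B2->T, B2->F, B3->F, B5->S, B4->T, B6->F; covered: B1=T, B2=T, B2=F, B3=F, B4=T, B5=S, B6=F
#4 (b=3, d=4, r=4) -> B1->F, B2->T, B2->T, B2->T, B2->T, B2->T, B2->F, B3->F, B5->S, B4->T, B6->T; covered: B1=F, B2=T, B2=F, B3=F, B4=T, B5=S, B6=T
#5 (b=6, d=4, r=5) -> B1->T, B2->T, B2->T, B2->T, B2->T, B2->T, B2->T, B2->T, B2->T, B2->F, B3->T, B5->S, B4->T, B6->F; covered: B1=T, B2=T, B2=F, B3=T, B4=T, B5=S, B6=F
#6 (b=2, d=4, r=2) -> B1->F, B2->T, B2->T, B2->T, B2->T, B2->T, B2->F, B3->F, B5->E, B4->T, B6->T; covered: B1=F, B2=T, B2=F, B3=F, B4=T, B5=E, B6=T
together the pool reaches 14 outcomes: B1=T, B1=F, B2=T, B2=F, B3=T, B3=F, B4=T, B4=F, B5=S, B5=E, B6=T, B6=F, B7=F, B9=T
checked all size-1 subsets: none covers 14 outcomes (max 8/14)
checked all size-2 subsets: none covers 14 outcomes (max 13/14)
size 3: inputs {1, 2, 3} cover all 14 outcomes, and no lexicographically smaller subset of this size does

Answer: 3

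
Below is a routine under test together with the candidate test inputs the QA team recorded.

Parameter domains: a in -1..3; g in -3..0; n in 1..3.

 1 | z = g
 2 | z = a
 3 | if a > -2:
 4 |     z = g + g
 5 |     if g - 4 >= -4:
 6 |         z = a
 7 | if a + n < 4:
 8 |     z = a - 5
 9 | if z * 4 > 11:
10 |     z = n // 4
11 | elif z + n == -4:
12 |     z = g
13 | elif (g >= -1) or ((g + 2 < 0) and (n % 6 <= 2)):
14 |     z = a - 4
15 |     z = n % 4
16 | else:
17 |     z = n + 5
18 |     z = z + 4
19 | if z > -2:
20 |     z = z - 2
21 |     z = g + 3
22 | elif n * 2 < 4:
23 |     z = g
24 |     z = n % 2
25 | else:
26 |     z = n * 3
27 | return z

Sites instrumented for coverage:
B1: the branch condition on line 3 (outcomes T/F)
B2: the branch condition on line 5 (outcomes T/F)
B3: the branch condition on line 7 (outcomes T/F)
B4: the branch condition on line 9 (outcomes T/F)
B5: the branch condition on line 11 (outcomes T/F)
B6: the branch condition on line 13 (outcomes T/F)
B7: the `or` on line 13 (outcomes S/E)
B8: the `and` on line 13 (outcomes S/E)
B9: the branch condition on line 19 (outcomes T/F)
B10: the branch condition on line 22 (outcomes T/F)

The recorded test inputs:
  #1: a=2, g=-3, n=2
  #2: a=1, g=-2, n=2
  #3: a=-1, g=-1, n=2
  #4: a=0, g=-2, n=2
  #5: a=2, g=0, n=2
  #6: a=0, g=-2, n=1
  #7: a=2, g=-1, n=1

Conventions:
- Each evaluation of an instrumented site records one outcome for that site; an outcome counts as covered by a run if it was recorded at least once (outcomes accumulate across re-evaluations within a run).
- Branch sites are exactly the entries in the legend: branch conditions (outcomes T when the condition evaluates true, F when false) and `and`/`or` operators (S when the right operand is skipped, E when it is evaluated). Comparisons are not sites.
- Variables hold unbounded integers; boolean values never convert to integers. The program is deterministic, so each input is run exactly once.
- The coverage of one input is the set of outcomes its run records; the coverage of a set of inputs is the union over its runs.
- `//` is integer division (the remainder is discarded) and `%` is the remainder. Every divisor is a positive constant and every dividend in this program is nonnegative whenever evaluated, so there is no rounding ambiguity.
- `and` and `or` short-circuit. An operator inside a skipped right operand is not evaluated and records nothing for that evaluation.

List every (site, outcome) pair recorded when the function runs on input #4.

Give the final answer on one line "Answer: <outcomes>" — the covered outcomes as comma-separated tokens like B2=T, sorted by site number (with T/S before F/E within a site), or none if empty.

Tracing the run of input #4 (a=0, g=-2, n=2):
  B1->T, B2->F, B3->T, B4->F, B5->F, B7->E, B8->S, B6->F, B9->T
as a set, this run covers: B1=T, B2=F, B3=T, B4=F, B5=F, B6=F, B7=E, B8=S, B9=T

Answer: B1=T, B2=F, B3=T, B4=F, B5=F, B6=F, B7=E, B8=S, B9=T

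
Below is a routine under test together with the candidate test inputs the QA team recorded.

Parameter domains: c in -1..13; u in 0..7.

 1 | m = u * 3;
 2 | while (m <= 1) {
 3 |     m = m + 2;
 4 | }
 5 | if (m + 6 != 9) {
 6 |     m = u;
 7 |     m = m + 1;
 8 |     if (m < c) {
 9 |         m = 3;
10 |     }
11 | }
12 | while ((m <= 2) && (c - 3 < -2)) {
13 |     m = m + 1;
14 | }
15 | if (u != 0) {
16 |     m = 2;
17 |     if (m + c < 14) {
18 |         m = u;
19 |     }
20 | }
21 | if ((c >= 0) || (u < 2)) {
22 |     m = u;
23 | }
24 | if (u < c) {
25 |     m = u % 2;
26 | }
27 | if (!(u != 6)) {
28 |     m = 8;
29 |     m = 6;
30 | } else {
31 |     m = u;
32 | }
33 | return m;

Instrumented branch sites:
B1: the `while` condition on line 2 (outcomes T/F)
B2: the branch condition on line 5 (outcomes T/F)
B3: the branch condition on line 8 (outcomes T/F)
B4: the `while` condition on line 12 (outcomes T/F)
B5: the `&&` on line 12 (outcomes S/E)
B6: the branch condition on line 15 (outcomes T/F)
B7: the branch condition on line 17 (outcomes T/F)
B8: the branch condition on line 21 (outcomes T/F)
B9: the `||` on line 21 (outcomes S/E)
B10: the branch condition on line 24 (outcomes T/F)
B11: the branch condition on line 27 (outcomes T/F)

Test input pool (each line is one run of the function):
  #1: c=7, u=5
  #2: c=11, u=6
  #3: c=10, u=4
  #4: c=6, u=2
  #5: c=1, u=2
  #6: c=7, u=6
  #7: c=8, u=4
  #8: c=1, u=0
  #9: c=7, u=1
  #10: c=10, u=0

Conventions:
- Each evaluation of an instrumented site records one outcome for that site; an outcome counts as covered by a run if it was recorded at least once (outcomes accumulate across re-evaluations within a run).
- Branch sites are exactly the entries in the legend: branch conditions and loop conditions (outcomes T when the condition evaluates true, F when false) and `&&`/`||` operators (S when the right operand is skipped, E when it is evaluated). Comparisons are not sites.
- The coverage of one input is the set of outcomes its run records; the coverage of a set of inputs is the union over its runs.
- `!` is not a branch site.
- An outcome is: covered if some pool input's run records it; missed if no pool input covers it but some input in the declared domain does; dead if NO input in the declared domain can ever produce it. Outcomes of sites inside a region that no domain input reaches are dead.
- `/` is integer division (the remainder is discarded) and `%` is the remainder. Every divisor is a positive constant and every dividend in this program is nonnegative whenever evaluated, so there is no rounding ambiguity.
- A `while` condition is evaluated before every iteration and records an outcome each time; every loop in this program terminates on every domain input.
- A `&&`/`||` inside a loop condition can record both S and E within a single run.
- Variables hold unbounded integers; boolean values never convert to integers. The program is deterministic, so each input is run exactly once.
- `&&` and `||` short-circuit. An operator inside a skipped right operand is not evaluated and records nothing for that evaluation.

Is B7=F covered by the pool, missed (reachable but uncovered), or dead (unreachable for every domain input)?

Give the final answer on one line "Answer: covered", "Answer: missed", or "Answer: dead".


no pool input records B7=F
but domain input (c=12, u=1) does record it -> reachable, so missed
Answer: missed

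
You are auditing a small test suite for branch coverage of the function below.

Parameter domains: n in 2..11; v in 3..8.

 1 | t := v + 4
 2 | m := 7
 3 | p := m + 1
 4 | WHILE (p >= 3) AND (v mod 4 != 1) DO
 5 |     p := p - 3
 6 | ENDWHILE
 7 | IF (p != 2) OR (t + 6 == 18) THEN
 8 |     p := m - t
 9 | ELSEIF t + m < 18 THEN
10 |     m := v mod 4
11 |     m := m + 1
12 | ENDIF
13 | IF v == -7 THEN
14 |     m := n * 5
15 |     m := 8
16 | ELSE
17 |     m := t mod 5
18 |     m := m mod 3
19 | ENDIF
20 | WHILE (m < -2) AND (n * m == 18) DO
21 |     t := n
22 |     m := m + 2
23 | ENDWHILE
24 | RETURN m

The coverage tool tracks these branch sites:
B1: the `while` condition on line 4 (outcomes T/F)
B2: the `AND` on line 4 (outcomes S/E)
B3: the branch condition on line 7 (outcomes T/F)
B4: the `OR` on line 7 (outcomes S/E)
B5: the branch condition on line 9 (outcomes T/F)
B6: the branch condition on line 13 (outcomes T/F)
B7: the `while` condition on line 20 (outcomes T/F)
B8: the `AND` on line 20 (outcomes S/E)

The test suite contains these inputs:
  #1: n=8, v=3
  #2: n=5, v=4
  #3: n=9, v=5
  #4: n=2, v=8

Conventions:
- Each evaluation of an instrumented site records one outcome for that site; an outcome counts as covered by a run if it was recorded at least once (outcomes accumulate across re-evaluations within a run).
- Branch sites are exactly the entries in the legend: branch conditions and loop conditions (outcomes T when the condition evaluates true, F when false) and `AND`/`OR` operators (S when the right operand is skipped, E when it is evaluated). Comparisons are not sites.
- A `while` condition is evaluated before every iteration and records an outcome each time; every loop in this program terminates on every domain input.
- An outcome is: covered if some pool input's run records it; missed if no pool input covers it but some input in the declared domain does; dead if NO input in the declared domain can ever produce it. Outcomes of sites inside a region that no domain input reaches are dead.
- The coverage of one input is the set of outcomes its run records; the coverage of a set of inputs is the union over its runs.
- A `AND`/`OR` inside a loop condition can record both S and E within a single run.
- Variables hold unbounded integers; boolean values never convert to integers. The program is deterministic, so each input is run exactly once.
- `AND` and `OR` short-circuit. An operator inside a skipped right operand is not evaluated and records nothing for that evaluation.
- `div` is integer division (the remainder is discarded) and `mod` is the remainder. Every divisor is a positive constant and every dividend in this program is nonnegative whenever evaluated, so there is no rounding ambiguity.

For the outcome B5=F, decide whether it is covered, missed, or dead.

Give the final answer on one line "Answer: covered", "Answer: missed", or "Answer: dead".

no pool input records B5=F
but domain input (n=2, v=7) does record it -> reachable, so missed

Answer: missed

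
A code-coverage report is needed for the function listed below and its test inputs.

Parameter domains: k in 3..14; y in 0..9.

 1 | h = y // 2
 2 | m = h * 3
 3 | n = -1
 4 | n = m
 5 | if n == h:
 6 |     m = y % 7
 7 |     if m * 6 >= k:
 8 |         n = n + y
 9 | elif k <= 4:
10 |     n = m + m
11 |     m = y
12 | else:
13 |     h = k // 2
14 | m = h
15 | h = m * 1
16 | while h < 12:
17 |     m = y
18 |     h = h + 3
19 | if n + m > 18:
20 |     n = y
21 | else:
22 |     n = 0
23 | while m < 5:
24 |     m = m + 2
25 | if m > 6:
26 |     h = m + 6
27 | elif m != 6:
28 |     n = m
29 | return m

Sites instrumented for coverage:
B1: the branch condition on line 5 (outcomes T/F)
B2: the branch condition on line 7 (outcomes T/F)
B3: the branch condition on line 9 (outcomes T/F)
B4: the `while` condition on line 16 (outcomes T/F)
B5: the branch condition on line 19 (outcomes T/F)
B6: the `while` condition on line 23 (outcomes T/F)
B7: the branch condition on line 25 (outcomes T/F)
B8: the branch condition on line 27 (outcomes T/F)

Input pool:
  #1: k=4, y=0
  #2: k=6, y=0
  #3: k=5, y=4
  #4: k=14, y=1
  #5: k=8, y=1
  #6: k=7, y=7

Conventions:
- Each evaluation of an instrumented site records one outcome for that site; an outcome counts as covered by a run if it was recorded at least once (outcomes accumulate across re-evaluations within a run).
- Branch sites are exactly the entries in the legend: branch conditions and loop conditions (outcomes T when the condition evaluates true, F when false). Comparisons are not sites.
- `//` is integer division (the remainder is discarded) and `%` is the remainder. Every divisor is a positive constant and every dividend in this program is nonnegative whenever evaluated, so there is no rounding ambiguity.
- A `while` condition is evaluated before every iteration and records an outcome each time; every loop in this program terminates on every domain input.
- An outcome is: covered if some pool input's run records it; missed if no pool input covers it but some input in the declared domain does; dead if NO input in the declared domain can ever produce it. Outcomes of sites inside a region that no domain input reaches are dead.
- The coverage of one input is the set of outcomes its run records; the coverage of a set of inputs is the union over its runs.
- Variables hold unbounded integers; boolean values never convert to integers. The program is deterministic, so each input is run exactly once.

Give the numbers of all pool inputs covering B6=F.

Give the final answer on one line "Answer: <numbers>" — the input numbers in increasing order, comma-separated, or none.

input #1 (k=4, y=0): produces B6=F
input #2 (k=6, y=0): produces B6=F
input #3 (k=5, y=4): produces B6=F
input #4 (k=14, y=1): produces B6=F
input #5 (k=8, y=1): produces B6=F
input #6 (k=7, y=7): produces B6=F

Answer: 1, 2, 3, 4, 5, 6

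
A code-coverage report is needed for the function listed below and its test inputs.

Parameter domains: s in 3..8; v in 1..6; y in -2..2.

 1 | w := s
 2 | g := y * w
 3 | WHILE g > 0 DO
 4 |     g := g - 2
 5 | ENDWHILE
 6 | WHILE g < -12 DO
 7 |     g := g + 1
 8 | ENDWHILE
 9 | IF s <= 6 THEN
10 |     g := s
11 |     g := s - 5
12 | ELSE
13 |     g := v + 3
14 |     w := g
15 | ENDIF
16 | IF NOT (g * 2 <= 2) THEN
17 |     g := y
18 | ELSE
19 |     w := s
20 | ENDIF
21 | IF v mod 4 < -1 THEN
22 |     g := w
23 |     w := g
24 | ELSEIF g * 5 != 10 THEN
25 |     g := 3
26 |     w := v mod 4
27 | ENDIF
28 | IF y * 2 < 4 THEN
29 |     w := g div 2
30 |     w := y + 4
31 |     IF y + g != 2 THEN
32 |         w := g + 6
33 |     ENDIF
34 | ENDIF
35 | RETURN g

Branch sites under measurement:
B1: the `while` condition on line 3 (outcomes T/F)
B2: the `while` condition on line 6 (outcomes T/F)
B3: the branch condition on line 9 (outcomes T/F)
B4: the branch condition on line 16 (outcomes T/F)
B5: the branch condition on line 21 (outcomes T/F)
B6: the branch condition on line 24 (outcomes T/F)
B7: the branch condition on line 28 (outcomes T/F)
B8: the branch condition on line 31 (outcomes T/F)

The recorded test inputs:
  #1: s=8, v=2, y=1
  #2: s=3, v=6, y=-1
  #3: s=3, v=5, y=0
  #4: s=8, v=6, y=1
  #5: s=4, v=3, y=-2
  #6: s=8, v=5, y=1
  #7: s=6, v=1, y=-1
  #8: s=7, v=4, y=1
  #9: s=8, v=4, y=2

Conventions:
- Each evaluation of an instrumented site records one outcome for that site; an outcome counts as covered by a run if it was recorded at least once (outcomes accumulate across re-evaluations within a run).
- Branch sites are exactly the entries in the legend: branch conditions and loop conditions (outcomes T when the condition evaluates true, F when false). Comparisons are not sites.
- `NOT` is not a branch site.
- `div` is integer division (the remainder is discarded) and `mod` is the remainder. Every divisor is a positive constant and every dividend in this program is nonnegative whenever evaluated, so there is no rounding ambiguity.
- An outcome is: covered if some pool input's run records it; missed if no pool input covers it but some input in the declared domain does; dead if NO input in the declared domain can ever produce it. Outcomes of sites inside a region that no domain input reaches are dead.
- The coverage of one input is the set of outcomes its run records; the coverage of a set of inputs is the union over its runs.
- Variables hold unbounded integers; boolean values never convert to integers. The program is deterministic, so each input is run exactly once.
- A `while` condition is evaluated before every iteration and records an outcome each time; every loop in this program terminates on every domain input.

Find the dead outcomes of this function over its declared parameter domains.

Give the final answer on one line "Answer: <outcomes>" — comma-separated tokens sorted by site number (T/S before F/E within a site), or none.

running all 180 domain inputs and tallying outcomes:
  B5=T: zero occurrences over every domain input -> dead
  reachable outcomes have witnesses, e.g. B1=T (e.g. s=3, v=1, y=1), B1=F (e.g. s=3, v=1, y=-2), B2=T (e.g. s=7, v=1, y=-2), B2=F (e.g. s=3, v=1, y=-2)

Answer: B5=T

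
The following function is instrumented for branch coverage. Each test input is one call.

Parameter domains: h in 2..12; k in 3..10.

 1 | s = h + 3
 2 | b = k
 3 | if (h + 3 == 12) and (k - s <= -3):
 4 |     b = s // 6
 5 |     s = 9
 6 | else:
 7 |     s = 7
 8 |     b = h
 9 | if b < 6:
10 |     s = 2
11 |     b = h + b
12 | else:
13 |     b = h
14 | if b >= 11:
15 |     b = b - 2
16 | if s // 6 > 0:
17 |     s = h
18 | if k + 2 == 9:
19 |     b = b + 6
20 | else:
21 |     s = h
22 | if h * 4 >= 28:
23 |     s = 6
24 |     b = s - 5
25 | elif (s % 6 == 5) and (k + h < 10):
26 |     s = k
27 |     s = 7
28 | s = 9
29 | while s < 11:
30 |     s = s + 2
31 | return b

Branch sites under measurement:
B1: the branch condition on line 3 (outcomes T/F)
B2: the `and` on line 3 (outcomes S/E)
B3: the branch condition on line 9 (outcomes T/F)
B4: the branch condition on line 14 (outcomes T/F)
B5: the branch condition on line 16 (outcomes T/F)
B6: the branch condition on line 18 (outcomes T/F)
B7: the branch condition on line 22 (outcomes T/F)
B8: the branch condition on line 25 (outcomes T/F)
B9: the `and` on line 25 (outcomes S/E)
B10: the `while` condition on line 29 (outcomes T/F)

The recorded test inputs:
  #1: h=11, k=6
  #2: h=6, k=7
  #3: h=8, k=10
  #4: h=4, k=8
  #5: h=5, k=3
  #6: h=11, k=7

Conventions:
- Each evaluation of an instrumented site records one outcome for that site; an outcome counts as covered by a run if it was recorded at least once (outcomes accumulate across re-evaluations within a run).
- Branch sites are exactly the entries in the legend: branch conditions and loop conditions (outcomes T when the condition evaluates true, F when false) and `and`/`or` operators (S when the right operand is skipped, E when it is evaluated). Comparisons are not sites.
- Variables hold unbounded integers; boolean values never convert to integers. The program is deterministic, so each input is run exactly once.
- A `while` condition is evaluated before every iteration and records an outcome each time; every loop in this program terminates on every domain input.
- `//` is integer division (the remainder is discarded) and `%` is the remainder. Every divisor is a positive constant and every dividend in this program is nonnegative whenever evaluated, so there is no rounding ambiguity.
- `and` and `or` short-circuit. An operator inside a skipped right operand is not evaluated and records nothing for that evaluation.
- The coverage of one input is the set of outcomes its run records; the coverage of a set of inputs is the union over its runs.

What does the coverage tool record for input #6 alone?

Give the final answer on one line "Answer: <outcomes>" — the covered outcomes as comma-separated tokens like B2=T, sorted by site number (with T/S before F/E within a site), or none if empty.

Running input #6 (h=11, k=7), event by event:
  B2->S, B1->F, B3->F, B4->T, B5->T, B6->T, B7->T, B10->T, B10->F
as a set, this run covers: B1=F, B2=S, B3=F, B4=T, B5=T, B6=T, B7=T, B10=T, B10=F

Answer: B1=F, B2=S, B3=F, B4=T, B5=T, B6=T, B7=T, B10=T, B10=F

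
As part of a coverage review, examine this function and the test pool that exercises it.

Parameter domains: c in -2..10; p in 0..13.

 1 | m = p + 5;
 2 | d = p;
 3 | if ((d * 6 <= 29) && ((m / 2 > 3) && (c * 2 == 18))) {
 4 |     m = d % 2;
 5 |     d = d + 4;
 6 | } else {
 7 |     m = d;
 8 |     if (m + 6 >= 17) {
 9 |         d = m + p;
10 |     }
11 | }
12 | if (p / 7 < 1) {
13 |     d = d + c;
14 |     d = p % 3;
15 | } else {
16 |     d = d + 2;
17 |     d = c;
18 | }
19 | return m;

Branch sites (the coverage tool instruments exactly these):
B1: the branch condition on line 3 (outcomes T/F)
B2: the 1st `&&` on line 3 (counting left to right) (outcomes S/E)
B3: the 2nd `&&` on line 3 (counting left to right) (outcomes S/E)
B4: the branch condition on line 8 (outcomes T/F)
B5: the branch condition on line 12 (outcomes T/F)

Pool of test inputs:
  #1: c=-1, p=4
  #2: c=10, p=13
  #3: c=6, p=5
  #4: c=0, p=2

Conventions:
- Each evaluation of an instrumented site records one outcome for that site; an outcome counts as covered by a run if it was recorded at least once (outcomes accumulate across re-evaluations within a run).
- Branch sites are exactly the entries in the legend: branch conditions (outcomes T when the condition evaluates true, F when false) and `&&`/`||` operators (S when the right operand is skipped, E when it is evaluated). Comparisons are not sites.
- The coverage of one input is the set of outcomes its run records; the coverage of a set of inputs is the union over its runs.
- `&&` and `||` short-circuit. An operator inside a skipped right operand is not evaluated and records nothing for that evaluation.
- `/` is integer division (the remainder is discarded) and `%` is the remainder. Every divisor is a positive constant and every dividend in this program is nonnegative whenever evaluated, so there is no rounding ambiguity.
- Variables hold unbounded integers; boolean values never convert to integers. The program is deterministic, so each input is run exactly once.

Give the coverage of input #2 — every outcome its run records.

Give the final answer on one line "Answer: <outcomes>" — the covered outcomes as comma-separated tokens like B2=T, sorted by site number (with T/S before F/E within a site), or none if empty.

Simulating input #2 (c=10, p=13) step by step:
  B2->S, B1->F, B4->T, B5->F
deduplicating events, the covered set is: B1=F, B2=S, B4=T, B5=F

Answer: B1=F, B2=S, B4=T, B5=F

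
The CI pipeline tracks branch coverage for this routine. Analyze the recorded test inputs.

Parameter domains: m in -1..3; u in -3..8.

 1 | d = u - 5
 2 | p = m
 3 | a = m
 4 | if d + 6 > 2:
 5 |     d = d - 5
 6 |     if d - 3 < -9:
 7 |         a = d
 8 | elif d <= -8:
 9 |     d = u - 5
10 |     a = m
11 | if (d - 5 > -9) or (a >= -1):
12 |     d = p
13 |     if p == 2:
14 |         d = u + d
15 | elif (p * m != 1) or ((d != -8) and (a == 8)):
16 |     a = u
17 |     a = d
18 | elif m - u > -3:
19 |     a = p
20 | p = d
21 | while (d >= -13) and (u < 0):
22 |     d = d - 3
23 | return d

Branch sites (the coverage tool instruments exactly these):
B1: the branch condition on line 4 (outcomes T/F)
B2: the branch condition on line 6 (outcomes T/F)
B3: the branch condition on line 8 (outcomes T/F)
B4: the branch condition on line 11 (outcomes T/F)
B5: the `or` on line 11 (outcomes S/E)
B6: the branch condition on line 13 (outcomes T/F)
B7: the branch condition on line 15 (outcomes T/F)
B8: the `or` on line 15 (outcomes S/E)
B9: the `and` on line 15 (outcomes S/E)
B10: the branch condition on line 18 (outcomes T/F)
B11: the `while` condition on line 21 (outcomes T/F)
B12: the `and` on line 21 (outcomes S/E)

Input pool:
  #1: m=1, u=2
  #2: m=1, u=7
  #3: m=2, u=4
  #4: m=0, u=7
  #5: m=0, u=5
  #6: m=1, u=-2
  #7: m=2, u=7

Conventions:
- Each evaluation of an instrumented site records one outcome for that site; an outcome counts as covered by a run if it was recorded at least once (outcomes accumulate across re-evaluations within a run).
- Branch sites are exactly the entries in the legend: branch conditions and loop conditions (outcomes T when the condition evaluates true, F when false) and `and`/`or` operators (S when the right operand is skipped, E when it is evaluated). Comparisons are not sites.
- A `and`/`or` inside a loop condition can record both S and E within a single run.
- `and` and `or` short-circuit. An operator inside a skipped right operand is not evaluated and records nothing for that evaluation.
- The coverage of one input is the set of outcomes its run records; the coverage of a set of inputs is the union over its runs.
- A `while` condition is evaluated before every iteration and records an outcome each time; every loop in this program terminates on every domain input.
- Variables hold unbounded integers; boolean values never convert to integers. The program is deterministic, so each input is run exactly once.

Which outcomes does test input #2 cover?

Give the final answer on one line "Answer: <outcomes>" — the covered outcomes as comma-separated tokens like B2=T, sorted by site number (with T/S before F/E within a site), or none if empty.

Running input #2 (m=1, u=7), event by event:
  B1->T, B2->F, B5->S, B4->T, B6->F, B12->E, B11->F
distinct outcomes covered: B1=T, B2=F, B4=T, B5=S, B6=F, B11=F, B12=E

Answer: B1=T, B2=F, B4=T, B5=S, B6=F, B11=F, B12=E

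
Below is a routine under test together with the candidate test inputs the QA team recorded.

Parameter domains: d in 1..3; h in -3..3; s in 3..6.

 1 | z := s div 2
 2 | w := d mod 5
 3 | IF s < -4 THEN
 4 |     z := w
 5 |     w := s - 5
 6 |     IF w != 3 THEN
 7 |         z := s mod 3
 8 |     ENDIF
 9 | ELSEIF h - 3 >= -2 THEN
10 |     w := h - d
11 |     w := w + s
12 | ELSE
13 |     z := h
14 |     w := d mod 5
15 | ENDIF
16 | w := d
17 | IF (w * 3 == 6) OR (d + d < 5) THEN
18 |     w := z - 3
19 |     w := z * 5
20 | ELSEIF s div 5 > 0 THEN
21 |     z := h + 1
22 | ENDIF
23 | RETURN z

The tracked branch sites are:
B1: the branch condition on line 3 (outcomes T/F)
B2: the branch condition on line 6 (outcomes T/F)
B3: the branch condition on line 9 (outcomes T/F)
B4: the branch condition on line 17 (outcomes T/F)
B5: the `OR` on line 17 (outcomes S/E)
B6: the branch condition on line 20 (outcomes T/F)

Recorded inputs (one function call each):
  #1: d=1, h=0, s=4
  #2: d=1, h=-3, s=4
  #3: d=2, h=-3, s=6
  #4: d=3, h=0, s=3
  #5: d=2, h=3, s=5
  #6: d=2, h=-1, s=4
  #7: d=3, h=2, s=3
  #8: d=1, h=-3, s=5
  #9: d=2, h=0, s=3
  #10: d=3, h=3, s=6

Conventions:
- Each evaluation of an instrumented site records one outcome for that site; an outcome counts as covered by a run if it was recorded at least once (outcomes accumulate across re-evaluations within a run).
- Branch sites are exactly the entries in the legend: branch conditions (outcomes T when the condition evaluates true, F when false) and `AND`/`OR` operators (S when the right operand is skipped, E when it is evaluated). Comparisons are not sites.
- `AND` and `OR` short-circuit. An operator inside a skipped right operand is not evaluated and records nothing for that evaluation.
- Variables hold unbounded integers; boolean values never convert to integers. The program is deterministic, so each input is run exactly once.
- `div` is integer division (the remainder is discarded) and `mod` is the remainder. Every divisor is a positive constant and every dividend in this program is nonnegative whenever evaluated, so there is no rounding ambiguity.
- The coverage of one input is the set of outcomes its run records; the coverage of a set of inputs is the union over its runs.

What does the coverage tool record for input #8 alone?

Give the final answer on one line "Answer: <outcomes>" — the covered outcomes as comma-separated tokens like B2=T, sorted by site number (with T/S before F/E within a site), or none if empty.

Simulating input #8 (d=1, h=-3, s=5) step by step:
  B1->F, B3->F, B5->E, B4->T
collecting distinct outcomes: B1=F, B3=F, B4=T, B5=E

Answer: B1=F, B3=F, B4=T, B5=E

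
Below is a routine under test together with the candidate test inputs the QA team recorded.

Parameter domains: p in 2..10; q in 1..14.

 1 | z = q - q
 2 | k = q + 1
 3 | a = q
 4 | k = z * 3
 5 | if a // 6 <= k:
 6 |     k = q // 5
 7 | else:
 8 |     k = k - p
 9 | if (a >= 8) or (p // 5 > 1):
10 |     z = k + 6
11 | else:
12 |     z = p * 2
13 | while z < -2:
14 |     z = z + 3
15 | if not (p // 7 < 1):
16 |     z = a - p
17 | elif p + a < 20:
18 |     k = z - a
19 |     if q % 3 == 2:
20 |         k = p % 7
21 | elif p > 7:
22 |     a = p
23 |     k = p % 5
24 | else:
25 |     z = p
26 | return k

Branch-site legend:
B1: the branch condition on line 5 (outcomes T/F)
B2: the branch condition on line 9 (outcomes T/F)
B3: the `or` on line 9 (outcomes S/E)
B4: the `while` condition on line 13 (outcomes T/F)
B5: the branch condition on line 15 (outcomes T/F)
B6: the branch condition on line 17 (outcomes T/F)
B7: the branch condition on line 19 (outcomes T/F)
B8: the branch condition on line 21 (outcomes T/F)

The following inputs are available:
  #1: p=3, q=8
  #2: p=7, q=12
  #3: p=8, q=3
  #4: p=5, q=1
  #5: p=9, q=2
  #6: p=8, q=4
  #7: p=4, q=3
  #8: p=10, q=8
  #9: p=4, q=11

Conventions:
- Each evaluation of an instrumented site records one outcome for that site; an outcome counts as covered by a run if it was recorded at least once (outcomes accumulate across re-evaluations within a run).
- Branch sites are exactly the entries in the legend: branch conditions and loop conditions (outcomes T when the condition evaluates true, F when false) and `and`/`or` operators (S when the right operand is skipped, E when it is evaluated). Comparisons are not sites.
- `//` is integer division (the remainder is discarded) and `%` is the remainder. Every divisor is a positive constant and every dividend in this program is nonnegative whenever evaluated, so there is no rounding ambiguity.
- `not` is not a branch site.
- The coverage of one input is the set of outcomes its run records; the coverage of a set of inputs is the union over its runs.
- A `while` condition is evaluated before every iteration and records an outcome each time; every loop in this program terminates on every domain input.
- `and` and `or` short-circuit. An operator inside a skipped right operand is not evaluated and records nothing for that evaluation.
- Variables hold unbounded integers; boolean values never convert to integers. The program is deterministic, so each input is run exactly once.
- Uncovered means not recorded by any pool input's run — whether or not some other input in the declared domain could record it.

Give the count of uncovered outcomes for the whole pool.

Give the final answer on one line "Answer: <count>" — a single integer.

test 1 (p=3, q=8) hits B1=F, B2=T, B3=S, B4=F, B5=F, B6=T, B7=T
test 2 (p=7, q=12) hits B1=F, B2=T, B3=S, B4=F, B5=T
test 3 (p=8, q=3) hits B1=T, B2=F, B3=E, B4=F, B5=T
test 4 (p=5, q=1) hits B1=T, B2=F, B3=E, B4=F, B5=F, B6=T, B7=F
test 5 (p=9, q=2) hits B1=T, B2=F, B3=E, B4=F, B5=T
test 6 (p=8, q=4) hits B1=T, B2=F, B3=E, B4=F, B5=T
test 7 (p=4, q=3) hits B1=T, B2=F, B3=E, B4=F, B5=F, B6=T, B7=F
test 8 (p=10, q=8) hits B1=F, B2=T, B3=S, B4=T, B4=F, B5=T
test 9 (p=4, q=11) hits B1=F, B2=T, B3=S, B4=F, B5=F, B6=T, B7=T
union over the pool: B1=T, B1=F, B2=T, B2=F, B3=S, B3=E, B4=T, B4=F, B5=T, B5=F, B6=T, B7=T, B7=F
uncovered (3 of 16): B6=F, B8=T, B8=F

Answer: 3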